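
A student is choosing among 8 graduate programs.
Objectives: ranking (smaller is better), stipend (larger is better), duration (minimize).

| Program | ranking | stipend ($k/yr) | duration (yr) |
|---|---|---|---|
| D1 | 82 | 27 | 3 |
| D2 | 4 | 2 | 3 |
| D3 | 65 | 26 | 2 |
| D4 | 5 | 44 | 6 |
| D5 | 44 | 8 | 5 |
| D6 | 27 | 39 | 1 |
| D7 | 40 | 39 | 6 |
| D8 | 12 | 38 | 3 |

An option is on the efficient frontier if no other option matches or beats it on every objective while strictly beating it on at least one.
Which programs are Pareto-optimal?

D2, D4, D6, D8

D1: dominated by D6 (ranking 27≤82, stipend 39≥27, duration 1≤3).
D2: not dominated (best ranking).
D3: dominated by D6 (ranking 27≤65, stipend 39≥26, duration 1≤2).
D4: not dominated (best stipend).
D5: dominated by D6 (ranking 27≤44, stipend 39≥8, duration 1≤5).
D6: not dominated (best duration).
D7: dominated by D4 (ranking 5≤40, stipend 44≥39, duration 6≤6).
D8: not dominated.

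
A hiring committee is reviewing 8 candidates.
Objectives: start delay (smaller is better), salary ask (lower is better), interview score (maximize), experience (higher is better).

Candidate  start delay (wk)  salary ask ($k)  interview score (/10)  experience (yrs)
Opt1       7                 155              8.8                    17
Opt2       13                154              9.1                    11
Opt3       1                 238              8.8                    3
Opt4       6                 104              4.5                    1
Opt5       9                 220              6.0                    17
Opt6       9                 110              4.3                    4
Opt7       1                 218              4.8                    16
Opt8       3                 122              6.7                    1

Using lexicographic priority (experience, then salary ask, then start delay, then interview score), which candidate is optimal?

First maximize experience: best is 17, kept {Opt1, Opt5}.
Then minimize salary ask: best is 155, kept {Opt1}.

Opt1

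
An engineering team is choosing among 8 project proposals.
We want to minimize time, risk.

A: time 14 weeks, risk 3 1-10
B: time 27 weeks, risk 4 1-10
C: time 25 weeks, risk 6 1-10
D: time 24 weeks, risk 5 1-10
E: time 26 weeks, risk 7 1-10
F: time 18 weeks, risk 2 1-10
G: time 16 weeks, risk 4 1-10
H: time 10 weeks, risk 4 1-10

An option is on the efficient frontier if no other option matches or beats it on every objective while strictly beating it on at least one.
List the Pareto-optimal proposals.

A: not dominated.
B: dominated by A (time 14≤27, risk 3≤4).
C: dominated by A (time 14≤25, risk 3≤6).
D: dominated by A (time 14≤24, risk 3≤5).
E: dominated by A (time 14≤26, risk 3≤7).
F: not dominated (best risk).
G: dominated by A (time 14≤16, risk 3≤4).
H: not dominated (best time).

A, F, H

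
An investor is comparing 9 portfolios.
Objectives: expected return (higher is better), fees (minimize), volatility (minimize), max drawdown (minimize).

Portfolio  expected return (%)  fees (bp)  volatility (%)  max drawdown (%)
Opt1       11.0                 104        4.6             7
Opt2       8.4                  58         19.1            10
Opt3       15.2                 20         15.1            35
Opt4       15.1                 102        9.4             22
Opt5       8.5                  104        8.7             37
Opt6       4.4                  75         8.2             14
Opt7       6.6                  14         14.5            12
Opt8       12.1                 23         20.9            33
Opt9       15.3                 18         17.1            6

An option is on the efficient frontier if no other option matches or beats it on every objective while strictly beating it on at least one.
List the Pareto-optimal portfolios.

Opt1, Opt3, Opt4, Opt6, Opt7, Opt9

Opt1: not dominated (best volatility).
Opt2: dominated by Opt9 (expected return 15.3≥8.4, fees 18≤58, volatility 17.1≤19.1, max drawdown 6≤10).
Opt3: not dominated.
Opt4: not dominated.
Opt5: dominated by Opt1 (expected return 11.0≥8.5, fees 104≤104, volatility 4.6≤8.7, max drawdown 7≤37).
Opt6: not dominated.
Opt7: not dominated (best fees).
Opt8: dominated by Opt9 (expected return 15.3≥12.1, fees 18≤23, volatility 17.1≤20.9, max drawdown 6≤33).
Opt9: not dominated (best expected return).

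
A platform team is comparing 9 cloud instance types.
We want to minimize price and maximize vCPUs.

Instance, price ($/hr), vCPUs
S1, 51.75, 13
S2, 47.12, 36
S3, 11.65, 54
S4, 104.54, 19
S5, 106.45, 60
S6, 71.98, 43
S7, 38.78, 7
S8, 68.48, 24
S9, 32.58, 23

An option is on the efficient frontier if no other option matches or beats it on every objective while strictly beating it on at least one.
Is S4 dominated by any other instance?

Yes

S2 vs S4: price 47.12≤104.54, vCPUs 36≥19 — S2 is at least as good on every objective and strictly better on at least one, so S2 dominates S4.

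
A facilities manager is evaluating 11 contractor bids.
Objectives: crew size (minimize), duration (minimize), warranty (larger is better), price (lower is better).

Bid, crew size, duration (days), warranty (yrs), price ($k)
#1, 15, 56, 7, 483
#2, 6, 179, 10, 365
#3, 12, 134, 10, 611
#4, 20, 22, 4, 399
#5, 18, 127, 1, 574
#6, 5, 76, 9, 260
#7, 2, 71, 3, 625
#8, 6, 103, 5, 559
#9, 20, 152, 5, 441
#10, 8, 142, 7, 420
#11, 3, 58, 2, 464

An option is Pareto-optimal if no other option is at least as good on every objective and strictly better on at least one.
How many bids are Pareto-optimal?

#1: not dominated.
#2: not dominated.
#3: not dominated.
#4: not dominated (best duration).
#5: dominated by #1 (crew size 15≤18, duration 56≤127, warranty 7≥1, price 483≤574).
#6: not dominated (best price).
#7: not dominated (best crew size).
#8: dominated by #6 (crew size 5≤6, duration 76≤103, warranty 9≥5, price 260≤559).
#9: dominated by #6 (crew size 5≤20, duration 76≤152, warranty 9≥5, price 260≤441).
#10: dominated by #6 (crew size 5≤8, duration 76≤142, warranty 9≥7, price 260≤420).
#11: not dominated.
Pareto-optimal: #1, #2, #3, #4, #6, #7, #11 → 7.

7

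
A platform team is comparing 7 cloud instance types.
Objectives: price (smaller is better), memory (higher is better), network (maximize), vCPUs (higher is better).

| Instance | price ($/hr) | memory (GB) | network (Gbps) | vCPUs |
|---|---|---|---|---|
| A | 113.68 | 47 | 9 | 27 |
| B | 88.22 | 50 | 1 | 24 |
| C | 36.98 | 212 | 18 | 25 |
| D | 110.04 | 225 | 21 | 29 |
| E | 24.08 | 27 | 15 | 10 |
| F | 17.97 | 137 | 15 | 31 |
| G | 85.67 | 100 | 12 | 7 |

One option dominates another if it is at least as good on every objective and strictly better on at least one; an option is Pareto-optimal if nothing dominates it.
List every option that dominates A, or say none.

D: price 110.04≤113.68, memory 225≥47, network 21≥9, vCPUs 29≥27 — dominates A.
F: price 17.97≤113.68, memory 137≥47, network 15≥9, vCPUs 31≥27 — dominates A.
Others (B, C, E, G) are each worse than A on at least one objective.

D, F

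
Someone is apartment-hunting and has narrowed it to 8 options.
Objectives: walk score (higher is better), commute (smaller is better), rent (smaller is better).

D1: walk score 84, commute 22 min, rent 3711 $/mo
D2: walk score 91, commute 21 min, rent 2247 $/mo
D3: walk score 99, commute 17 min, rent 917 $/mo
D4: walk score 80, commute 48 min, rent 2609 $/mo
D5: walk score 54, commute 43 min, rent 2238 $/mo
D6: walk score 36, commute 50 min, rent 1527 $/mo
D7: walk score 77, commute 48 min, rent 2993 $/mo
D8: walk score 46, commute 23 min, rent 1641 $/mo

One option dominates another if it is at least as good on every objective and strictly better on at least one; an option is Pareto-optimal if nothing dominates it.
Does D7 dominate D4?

D7 vs D4: D7 is worse on walk score (77 vs 80), so it does not dominate D4.

No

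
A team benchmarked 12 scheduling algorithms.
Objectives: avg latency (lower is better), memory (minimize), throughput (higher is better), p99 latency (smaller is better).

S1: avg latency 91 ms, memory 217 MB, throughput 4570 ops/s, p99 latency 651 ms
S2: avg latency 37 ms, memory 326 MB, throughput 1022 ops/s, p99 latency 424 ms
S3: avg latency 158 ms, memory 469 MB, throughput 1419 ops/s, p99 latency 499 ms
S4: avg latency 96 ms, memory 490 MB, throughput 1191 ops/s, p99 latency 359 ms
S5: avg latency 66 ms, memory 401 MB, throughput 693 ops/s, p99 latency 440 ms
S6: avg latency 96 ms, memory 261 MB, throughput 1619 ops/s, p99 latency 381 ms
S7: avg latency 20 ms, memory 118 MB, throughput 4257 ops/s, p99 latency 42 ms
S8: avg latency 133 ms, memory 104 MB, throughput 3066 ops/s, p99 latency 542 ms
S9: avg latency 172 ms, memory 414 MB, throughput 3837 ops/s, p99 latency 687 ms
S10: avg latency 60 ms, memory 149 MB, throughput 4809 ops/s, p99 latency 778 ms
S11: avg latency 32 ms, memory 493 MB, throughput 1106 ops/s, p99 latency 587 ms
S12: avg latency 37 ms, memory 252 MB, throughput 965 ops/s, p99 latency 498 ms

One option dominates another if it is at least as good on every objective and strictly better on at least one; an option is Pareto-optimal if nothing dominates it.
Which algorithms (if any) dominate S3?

S6: avg latency 96≤158, memory 261≤469, throughput 1619≥1419, p99 latency 381≤499 — dominates S3.
S7: avg latency 20≤158, memory 118≤469, throughput 4257≥1419, p99 latency 42≤499 — dominates S3.
Others (S1, S2, S4, S5, S8, S9, S10, S11, S12) are each worse than S3 on at least one objective.

S6, S7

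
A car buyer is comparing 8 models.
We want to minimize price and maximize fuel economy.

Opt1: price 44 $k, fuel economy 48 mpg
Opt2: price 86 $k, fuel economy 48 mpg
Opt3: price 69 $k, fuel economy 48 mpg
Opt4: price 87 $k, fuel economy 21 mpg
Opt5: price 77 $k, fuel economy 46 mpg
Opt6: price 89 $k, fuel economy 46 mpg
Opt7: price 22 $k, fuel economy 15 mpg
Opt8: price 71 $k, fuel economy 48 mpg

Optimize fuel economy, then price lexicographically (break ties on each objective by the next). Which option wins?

First maximize fuel economy: best is 48, kept {Opt1, Opt2, Opt3, Opt8}.
Then minimize price: best is 44, kept {Opt1}.

Opt1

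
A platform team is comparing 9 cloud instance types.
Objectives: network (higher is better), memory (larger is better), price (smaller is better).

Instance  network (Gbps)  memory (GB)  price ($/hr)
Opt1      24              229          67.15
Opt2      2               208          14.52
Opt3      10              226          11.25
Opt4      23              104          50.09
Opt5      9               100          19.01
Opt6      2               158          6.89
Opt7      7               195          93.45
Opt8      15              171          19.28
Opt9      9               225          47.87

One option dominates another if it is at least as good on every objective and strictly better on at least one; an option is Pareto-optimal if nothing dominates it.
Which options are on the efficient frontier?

Opt1: not dominated (best network).
Opt2: dominated by Opt3 (network 10≥2, memory 226≥208, price 11.25≤14.52).
Opt3: not dominated.
Opt4: not dominated.
Opt5: dominated by Opt3 (network 10≥9, memory 226≥100, price 11.25≤19.01).
Opt6: not dominated (best price).
Opt7: dominated by Opt1 (network 24≥7, memory 229≥195, price 67.15≤93.45).
Opt8: not dominated.
Opt9: dominated by Opt3 (network 10≥9, memory 226≥225, price 11.25≤47.87).

Opt1, Opt3, Opt4, Opt6, Opt8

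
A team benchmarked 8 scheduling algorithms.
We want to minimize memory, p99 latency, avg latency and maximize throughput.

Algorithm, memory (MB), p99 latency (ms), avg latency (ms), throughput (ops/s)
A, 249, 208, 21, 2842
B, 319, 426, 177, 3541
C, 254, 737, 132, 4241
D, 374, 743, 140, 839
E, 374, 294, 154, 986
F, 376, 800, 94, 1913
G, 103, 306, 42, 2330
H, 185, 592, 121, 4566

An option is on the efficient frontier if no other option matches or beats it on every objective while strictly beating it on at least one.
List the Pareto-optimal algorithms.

A, B, G, H

A: not dominated (best p99 latency).
B: not dominated.
C: dominated by H (memory 185≤254, p99 latency 592≤737, avg latency 121≤132, throughput 4566≥4241).
D: dominated by A (memory 249≤374, p99 latency 208≤743, avg latency 21≤140, throughput 2842≥839).
E: dominated by A (memory 249≤374, p99 latency 208≤294, avg latency 21≤154, throughput 2842≥986).
F: dominated by A (memory 249≤376, p99 latency 208≤800, avg latency 21≤94, throughput 2842≥1913).
G: not dominated (best memory).
H: not dominated (best throughput).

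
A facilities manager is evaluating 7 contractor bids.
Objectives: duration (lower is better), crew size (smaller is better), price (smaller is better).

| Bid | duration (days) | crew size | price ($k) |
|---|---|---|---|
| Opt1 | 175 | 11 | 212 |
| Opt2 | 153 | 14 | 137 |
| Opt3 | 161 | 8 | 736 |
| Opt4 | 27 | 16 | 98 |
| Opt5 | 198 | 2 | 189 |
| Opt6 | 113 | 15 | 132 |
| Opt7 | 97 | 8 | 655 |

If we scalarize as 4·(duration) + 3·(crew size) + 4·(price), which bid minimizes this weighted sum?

Opt4

Opt1: 4·175 + 3·11 + 4·212 = 1581
Opt2: 4·153 + 3·14 + 4·137 = 1202
Opt3: 4·161 + 3·8 + 4·736 = 3612
Opt4: 4·27 + 3·16 + 4·98 = 548
Opt5: 4·198 + 3·2 + 4·189 = 1554
Opt6: 4·113 + 3·15 + 4·132 = 1025
Opt7: 4·97 + 3·8 + 4·655 = 3032
Lowest: Opt4 at 548.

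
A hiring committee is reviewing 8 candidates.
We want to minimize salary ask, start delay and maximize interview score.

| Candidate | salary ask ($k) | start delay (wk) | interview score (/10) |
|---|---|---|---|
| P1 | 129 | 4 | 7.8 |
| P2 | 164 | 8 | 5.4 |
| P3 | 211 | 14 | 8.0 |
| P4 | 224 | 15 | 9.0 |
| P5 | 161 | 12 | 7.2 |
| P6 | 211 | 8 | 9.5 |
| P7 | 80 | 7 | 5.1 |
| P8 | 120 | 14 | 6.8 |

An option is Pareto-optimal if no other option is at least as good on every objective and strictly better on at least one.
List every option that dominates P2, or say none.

P1

P1: salary ask 129≤164, start delay 4≤8, interview score 7.8≥5.4 — dominates P2.
Others (P3, P4, P5, P6, P7, P8) are each worse than P2 on at least one objective.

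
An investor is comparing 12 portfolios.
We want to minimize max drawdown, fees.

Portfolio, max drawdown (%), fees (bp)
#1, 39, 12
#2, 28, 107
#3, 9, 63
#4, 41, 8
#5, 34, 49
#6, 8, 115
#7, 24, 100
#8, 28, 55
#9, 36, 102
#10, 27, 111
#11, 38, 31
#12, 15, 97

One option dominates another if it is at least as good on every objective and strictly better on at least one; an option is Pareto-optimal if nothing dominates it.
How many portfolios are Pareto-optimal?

#1: not dominated.
#2: dominated by #3 (max drawdown 9≤28, fees 63≤107).
#3: not dominated.
#4: not dominated (best fees).
#5: not dominated.
#6: not dominated (best max drawdown).
#7: dominated by #3 (max drawdown 9≤24, fees 63≤100).
#8: not dominated.
#9: dominated by #3 (max drawdown 9≤36, fees 63≤102).
#10: dominated by #3 (max drawdown 9≤27, fees 63≤111).
#11: not dominated.
#12: dominated by #3 (max drawdown 9≤15, fees 63≤97).
Pareto-optimal: #1, #3, #4, #5, #6, #8, #11 → 7.

7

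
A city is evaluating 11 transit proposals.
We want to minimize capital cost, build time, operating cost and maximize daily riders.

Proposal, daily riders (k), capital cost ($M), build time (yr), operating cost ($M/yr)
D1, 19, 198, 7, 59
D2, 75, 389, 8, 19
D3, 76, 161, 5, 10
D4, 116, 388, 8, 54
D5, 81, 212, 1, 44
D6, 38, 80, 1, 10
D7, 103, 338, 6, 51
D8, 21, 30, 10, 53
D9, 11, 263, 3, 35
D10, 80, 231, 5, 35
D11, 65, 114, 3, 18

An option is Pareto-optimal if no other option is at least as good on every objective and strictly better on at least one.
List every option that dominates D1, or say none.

D3: daily riders 76≥19, capital cost 161≤198, build time 5≤7, operating cost 10≤59 — dominates D1.
D6: daily riders 38≥19, capital cost 80≤198, build time 1≤7, operating cost 10≤59 — dominates D1.
D11: daily riders 65≥19, capital cost 114≤198, build time 3≤7, operating cost 18≤59 — dominates D1.
Others (D2, D4, D5, D7, D8, D9, D10) are each worse than D1 on at least one objective.

D3, D6, D11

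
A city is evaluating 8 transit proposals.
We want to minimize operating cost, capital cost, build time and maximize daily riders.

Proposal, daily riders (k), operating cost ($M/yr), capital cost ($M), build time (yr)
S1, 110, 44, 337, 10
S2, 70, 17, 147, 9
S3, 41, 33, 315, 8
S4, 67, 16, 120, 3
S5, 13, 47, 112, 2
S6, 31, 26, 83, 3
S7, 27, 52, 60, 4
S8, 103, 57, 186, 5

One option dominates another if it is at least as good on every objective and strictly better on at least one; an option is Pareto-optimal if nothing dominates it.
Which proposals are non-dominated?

S1, S2, S4, S5, S6, S7, S8

S1: not dominated (best daily riders).
S2: not dominated.
S3: dominated by S4 (daily riders 67≥41, operating cost 16≤33, capital cost 120≤315, build time 3≤8).
S4: not dominated (best operating cost).
S5: not dominated (best build time).
S6: not dominated.
S7: not dominated (best capital cost).
S8: not dominated.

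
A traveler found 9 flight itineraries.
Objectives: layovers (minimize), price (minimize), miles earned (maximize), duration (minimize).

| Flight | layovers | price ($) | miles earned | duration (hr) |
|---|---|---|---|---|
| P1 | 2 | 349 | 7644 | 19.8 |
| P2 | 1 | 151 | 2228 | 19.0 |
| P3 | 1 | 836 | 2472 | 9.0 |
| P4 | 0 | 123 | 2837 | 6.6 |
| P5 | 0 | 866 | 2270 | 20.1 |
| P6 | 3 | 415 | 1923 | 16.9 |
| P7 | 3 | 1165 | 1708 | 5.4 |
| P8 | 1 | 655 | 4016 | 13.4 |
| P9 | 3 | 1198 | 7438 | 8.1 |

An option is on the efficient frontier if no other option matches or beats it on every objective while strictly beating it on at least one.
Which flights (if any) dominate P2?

P4

P4: layovers 0≤1, price 123≤151, miles earned 2837≥2228, duration 6.6≤19.0 — dominates P2.
Others (P1, P3, P5, P6, P7, P8, P9) are each worse than P2 on at least one objective.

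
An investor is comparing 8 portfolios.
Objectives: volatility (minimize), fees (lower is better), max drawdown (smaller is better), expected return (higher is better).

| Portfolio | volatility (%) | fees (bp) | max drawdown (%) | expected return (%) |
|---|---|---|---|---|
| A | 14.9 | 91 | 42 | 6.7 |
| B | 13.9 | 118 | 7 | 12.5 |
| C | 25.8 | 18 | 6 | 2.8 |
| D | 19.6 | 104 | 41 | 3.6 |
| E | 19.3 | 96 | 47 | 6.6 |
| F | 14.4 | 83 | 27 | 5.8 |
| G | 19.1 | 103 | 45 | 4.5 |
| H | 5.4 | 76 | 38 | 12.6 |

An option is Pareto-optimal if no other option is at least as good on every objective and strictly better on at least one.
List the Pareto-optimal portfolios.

A: dominated by H (volatility 5.4≤14.9, fees 76≤91, max drawdown 38≤42, expected return 12.6≥6.7).
B: not dominated.
C: not dominated (best fees).
D: dominated by F (volatility 14.4≤19.6, fees 83≤104, max drawdown 27≤41, expected return 5.8≥3.6).
E: dominated by A (volatility 14.9≤19.3, fees 91≤96, max drawdown 42≤47, expected return 6.7≥6.6).
F: not dominated.
G: dominated by A (volatility 14.9≤19.1, fees 91≤103, max drawdown 42≤45, expected return 6.7≥4.5).
H: not dominated (best volatility).

B, C, F, H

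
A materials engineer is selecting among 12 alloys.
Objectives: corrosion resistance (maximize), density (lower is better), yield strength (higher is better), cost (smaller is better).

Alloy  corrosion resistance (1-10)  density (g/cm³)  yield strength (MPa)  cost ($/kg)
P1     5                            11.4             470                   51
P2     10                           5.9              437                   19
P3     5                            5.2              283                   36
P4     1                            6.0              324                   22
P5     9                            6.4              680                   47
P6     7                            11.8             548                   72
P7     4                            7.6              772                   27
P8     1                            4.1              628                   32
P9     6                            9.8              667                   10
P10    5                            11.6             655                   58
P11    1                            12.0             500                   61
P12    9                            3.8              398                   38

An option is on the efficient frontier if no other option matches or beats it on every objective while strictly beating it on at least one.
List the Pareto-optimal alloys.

P2, P3, P5, P7, P8, P9, P12

P1: dominated by P5 (corrosion resistance 9≥5, density 6.4≤11.4, yield strength 680≥470, cost 47≤51).
P2: not dominated (best corrosion resistance).
P3: not dominated.
P4: dominated by P2 (corrosion resistance 10≥1, density 5.9≤6.0, yield strength 437≥324, cost 19≤22).
P5: not dominated.
P6: dominated by P5 (corrosion resistance 9≥7, density 6.4≤11.8, yield strength 680≥548, cost 47≤72).
P7: not dominated (best yield strength).
P8: not dominated.
P9: not dominated (best cost).
P10: dominated by P5 (corrosion resistance 9≥5, density 6.4≤11.6, yield strength 680≥655, cost 47≤58).
P11: dominated by P5 (corrosion resistance 9≥1, density 6.4≤12.0, yield strength 680≥500, cost 47≤61).
P12: not dominated (best density).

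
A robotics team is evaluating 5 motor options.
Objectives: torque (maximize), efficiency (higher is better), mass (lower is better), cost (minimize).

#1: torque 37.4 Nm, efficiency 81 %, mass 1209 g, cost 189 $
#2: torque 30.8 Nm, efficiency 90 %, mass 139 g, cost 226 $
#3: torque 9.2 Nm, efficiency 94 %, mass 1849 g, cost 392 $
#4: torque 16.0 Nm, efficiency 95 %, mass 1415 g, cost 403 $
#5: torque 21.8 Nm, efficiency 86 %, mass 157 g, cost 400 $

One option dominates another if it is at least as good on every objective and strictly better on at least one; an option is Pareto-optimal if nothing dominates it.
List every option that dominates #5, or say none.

#2

#2: torque 30.8≥21.8, efficiency 90≥86, mass 139≤157, cost 226≤400 — dominates #5.
Others (#1, #3, #4) are each worse than #5 on at least one objective.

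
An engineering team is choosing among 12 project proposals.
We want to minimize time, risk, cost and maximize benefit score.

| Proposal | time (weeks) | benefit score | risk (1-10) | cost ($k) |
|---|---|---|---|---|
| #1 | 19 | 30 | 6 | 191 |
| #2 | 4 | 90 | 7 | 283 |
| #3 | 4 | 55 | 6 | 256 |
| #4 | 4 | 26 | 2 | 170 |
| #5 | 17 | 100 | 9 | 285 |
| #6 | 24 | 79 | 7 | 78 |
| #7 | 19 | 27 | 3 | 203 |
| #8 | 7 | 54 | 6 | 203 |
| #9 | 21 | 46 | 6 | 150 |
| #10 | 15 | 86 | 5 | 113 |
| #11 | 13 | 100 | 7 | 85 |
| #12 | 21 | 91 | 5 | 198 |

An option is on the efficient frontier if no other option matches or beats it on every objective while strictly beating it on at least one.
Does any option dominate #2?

No

#1: worse on time (19 vs 4).
#3: worse on benefit score (55 vs 90).
#4: worse on benefit score (26 vs 90).
#5: worse on time (17 vs 4).
#6: worse on time (24 vs 4).
#7: worse on time (19 vs 4).
#8: worse on time (7 vs 4).
#9: worse on time (21 vs 4).
#10: worse on time (15 vs 4).
#11: worse on time (13 vs 4).
#12: worse on time (21 vs 4).
No option is at least as good as #2 on every objective and strictly better on one.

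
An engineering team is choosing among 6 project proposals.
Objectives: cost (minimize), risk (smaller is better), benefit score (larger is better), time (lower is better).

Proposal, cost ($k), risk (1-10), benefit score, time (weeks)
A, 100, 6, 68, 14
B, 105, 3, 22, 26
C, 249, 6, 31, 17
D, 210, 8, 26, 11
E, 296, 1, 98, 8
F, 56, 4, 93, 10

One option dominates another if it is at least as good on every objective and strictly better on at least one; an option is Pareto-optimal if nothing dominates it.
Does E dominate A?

E vs A: E is worse on cost (296 vs 100), so it does not dominate A.

No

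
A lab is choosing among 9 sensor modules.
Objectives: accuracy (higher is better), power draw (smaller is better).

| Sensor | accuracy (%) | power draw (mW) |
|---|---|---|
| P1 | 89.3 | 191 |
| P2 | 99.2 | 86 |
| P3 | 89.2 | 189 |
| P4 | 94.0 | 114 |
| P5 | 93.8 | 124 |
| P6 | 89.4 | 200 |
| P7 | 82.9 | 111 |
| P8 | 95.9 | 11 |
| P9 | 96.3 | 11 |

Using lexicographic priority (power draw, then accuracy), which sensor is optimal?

First minimize power draw: best is 11, kept {P8, P9}.
Then maximize accuracy: best is 96.3, kept {P9}.

P9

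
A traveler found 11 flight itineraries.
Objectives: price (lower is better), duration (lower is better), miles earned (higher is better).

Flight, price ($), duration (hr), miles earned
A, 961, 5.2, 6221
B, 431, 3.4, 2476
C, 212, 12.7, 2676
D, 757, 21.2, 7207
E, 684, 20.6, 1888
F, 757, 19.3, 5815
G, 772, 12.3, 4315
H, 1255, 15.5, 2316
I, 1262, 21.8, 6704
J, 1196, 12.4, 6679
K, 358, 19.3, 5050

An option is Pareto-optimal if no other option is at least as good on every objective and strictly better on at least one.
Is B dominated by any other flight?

A: worse on price (961 vs 431).
C: worse on duration (12.7 vs 3.4).
D: worse on price (757 vs 431).
E: worse on price (684 vs 431).
F: worse on price (757 vs 431).
G: worse on price (772 vs 431).
H: worse on price (1255 vs 431).
I: worse on price (1262 vs 431).
J: worse on price (1196 vs 431).
K: worse on duration (19.3 vs 3.4).
No option is at least as good as B on every objective and strictly better on one.

No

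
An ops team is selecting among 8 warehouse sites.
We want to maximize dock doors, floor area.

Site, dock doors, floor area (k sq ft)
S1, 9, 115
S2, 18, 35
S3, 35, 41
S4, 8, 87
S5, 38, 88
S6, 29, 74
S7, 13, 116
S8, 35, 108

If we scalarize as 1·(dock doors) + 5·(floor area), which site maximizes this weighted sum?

S1: 1·9 + 5·115 = 584
S2: 1·18 + 5·35 = 193
S3: 1·35 + 5·41 = 240
S4: 1·8 + 5·87 = 443
S5: 1·38 + 5·88 = 478
S6: 1·29 + 5·74 = 399
S7: 1·13 + 5·116 = 593
S8: 1·35 + 5·108 = 575
Highest: S7 at 593.

S7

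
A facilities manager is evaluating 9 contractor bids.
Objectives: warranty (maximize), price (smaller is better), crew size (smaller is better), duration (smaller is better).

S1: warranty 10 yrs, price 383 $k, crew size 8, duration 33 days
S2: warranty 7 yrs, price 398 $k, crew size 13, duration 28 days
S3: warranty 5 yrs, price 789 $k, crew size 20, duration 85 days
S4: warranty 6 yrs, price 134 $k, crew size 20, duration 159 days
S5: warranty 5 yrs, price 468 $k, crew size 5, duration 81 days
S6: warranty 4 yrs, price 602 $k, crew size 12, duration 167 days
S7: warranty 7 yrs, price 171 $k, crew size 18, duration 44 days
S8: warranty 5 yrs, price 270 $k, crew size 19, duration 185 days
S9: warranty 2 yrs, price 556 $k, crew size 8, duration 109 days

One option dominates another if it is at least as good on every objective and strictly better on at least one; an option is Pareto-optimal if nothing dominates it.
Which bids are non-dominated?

S1: not dominated (best warranty).
S2: not dominated (best duration).
S3: dominated by S1 (warranty 10≥5, price 383≤789, crew size 8≤20, duration 33≤85).
S4: not dominated (best price).
S5: not dominated (best crew size).
S6: dominated by S1 (warranty 10≥4, price 383≤602, crew size 8≤12, duration 33≤167).
S7: not dominated.
S8: dominated by S7 (warranty 7≥5, price 171≤270, crew size 18≤19, duration 44≤185).
S9: dominated by S1 (warranty 10≥2, price 383≤556, crew size 8≤8, duration 33≤109).

S1, S2, S4, S5, S7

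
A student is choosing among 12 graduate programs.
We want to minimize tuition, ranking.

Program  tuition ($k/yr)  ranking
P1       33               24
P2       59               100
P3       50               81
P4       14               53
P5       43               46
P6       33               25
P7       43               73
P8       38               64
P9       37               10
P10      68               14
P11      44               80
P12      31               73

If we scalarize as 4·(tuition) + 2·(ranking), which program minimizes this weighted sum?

P4

P1: 4·33 + 2·24 = 180
P2: 4·59 + 2·100 = 436
P3: 4·50 + 2·81 = 362
P4: 4·14 + 2·53 = 162
P5: 4·43 + 2·46 = 264
P6: 4·33 + 2·25 = 182
P7: 4·43 + 2·73 = 318
P8: 4·38 + 2·64 = 280
P9: 4·37 + 2·10 = 168
P10: 4·68 + 2·14 = 300
P11: 4·44 + 2·80 = 336
P12: 4·31 + 2·73 = 270
Lowest: P4 at 162.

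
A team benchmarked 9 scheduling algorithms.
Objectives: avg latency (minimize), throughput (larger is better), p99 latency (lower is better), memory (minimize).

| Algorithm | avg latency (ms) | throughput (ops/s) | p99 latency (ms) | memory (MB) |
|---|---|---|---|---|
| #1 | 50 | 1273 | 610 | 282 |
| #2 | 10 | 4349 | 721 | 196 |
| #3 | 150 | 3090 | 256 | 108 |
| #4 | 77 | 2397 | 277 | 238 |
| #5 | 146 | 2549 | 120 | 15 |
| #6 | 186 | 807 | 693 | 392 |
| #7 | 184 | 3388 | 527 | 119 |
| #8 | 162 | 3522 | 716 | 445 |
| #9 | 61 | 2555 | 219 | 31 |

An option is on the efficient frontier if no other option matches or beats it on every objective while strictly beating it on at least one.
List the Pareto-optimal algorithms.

#1, #2, #3, #5, #7, #8, #9

#1: not dominated.
#2: not dominated (best avg latency).
#3: not dominated.
#4: dominated by #9 (avg latency 61≤77, throughput 2555≥2397, p99 latency 219≤277, memory 31≤238).
#5: not dominated (best p99 latency).
#6: dominated by #1 (avg latency 50≤186, throughput 1273≥807, p99 latency 610≤693, memory 282≤392).
#7: not dominated.
#8: not dominated.
#9: not dominated.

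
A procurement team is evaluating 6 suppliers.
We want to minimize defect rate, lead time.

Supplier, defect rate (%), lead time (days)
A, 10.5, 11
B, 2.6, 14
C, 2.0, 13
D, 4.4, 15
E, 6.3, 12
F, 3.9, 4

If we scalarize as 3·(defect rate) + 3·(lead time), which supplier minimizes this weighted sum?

A: 3·10.5 + 3·11 = 64.5
B: 3·2.6 + 3·14 = 49.8
C: 3·2.0 + 3·13 = 45.0
D: 3·4.4 + 3·15 = 58.2
E: 3·6.3 + 3·12 = 54.9
F: 3·3.9 + 3·4 = 23.7
Lowest: F at 23.7.

F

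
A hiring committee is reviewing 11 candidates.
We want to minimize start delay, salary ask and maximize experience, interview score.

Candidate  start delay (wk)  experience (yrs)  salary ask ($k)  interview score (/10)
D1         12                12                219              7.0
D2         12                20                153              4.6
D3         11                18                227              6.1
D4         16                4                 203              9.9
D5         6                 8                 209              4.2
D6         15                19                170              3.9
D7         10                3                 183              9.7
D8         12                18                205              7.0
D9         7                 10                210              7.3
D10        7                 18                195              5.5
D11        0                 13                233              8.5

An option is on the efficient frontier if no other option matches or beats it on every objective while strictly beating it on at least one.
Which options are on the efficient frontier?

D2, D3, D4, D5, D7, D8, D9, D10, D11

D1: dominated by D8 (start delay 12≤12, experience 18≥12, salary ask 205≤219, interview score 7.0≥7.0).
D2: not dominated (best experience).
D3: not dominated.
D4: not dominated (best interview score).
D5: not dominated.
D6: dominated by D2 (start delay 12≤15, experience 20≥19, salary ask 153≤170, interview score 4.6≥3.9).
D7: not dominated.
D8: not dominated.
D9: not dominated.
D10: not dominated.
D11: not dominated (best start delay).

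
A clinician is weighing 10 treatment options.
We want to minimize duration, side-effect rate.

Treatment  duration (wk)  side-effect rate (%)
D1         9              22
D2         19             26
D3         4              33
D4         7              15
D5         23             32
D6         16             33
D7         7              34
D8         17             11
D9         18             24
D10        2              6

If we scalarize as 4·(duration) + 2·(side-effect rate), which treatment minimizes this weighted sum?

D10

D1: 4·9 + 2·22 = 80
D2: 4·19 + 2·26 = 128
D3: 4·4 + 2·33 = 82
D4: 4·7 + 2·15 = 58
D5: 4·23 + 2·32 = 156
D6: 4·16 + 2·33 = 130
D7: 4·7 + 2·34 = 96
D8: 4·17 + 2·11 = 90
D9: 4·18 + 2·24 = 120
D10: 4·2 + 2·6 = 20
Lowest: D10 at 20.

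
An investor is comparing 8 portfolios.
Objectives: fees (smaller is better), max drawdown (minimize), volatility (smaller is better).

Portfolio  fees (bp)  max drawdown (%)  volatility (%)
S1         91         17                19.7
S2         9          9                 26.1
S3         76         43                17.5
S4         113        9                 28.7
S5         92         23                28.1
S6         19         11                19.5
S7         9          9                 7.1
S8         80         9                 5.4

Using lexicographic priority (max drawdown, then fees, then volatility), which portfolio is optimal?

First minimize max drawdown: best is 9, kept {S2, S4, S7, S8}.
Then minimize fees: best is 9, kept {S2, S7}.
Then minimize volatility: best is 7.1, kept {S7}.

S7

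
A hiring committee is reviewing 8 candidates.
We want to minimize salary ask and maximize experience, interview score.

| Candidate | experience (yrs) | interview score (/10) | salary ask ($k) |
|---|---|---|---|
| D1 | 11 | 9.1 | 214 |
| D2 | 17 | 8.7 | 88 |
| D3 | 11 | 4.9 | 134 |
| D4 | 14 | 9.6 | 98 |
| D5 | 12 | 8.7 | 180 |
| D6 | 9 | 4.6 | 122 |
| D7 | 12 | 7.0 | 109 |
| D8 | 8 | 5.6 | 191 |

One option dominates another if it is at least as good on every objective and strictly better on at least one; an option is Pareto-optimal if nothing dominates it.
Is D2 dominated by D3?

No

D3 vs D2: D3 is worse on experience (11 vs 17), so it does not dominate D2.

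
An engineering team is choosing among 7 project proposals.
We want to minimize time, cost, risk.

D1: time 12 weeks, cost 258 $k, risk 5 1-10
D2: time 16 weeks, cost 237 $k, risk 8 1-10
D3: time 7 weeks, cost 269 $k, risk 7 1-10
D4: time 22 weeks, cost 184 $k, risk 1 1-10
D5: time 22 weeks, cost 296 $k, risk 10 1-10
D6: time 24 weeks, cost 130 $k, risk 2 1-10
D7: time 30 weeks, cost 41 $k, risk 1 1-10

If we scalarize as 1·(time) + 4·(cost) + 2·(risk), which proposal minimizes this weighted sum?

D7

D1: 1·12 + 4·258 + 2·5 = 1054
D2: 1·16 + 4·237 + 2·8 = 980
D3: 1·7 + 4·269 + 2·7 = 1097
D4: 1·22 + 4·184 + 2·1 = 760
D5: 1·22 + 4·296 + 2·10 = 1226
D6: 1·24 + 4·130 + 2·2 = 548
D7: 1·30 + 4·41 + 2·1 = 196
Lowest: D7 at 196.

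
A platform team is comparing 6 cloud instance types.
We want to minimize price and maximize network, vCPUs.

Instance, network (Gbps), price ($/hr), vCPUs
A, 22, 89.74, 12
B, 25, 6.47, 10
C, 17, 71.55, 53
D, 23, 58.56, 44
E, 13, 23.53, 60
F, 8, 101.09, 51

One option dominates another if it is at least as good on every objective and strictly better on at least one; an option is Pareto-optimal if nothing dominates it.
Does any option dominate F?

C vs F: network 17≥8, price 71.55≤101.09, vCPUs 53≥51 — C is at least as good on every objective and strictly better on at least one, so C dominates F.

Yes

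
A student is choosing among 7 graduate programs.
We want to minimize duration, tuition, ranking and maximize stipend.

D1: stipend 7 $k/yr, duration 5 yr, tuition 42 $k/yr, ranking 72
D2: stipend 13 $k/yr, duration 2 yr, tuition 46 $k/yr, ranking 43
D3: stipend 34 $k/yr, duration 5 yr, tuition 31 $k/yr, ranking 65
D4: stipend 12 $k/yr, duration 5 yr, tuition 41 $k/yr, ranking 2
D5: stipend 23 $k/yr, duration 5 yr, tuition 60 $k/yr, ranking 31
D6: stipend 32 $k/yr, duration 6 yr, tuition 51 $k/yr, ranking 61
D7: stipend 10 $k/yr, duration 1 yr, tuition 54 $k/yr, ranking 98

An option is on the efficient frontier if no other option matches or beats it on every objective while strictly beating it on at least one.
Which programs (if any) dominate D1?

D3: stipend 34≥7, duration 5≤5, tuition 31≤42, ranking 65≤72 — dominates D1.
D4: stipend 12≥7, duration 5≤5, tuition 41≤42, ranking 2≤72 — dominates D1.
Others (D2, D5, D6, D7) are each worse than D1 on at least one objective.

D3, D4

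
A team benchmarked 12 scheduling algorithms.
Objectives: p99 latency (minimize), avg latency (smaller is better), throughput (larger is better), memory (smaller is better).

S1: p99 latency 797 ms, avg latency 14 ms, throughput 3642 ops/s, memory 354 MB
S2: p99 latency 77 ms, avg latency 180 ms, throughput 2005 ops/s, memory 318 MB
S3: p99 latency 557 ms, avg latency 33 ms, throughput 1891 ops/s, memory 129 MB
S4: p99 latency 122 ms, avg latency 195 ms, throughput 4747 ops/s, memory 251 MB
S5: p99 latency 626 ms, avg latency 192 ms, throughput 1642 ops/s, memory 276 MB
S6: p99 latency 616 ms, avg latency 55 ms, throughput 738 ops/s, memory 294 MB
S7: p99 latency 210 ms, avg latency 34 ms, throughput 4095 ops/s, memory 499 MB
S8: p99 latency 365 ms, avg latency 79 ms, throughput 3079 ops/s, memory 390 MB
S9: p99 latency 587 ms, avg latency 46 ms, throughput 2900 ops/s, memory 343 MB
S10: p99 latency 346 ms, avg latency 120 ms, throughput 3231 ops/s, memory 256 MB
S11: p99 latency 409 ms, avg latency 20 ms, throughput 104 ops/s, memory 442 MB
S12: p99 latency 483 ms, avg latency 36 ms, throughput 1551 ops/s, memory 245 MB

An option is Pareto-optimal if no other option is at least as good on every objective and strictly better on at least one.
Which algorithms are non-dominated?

S1, S2, S3, S4, S7, S8, S9, S10, S11, S12

S1: not dominated (best avg latency).
S2: not dominated (best p99 latency).
S3: not dominated (best memory).
S4: not dominated (best throughput).
S5: dominated by S3 (p99 latency 557≤626, avg latency 33≤192, throughput 1891≥1642, memory 129≤276).
S6: dominated by S3 (p99 latency 557≤616, avg latency 33≤55, throughput 1891≥738, memory 129≤294).
S7: not dominated.
S8: not dominated.
S9: not dominated.
S10: not dominated.
S11: not dominated.
S12: not dominated.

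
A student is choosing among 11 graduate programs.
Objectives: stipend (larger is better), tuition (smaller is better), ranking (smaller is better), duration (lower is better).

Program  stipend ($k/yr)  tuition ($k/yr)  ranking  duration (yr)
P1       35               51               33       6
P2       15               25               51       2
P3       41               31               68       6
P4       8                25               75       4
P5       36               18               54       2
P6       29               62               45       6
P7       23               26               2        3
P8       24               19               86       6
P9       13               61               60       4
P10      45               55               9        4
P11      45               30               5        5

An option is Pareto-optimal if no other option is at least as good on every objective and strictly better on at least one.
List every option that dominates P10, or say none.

none

P1: worse on stipend (35 vs 45).
P2: worse on stipend (15 vs 45).
P3: worse on stipend (41 vs 45).
P4: worse on stipend (8 vs 45).
P5: worse on stipend (36 vs 45).
P6: worse on stipend (29 vs 45).
P7: worse on stipend (23 vs 45).
P8: worse on stipend (24 vs 45).
P9: worse on stipend (13 vs 45).
P11: worse on duration (5 vs 4).
No option dominates P10.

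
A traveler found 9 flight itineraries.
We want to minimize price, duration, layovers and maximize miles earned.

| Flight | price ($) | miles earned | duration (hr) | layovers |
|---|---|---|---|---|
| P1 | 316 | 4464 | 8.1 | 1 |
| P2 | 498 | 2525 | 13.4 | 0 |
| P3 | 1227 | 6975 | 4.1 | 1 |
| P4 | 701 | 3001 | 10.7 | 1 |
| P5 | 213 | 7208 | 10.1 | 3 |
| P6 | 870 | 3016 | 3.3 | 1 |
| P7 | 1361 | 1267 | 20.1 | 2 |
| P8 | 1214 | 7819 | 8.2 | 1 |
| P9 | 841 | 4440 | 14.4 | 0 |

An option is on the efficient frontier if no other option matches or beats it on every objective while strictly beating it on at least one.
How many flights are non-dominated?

P1: not dominated.
P2: not dominated.
P3: not dominated.
P4: dominated by P1 (price 316≤701, miles earned 4464≥3001, duration 8.1≤10.7, layovers 1≤1).
P5: not dominated (best price).
P6: not dominated (best duration).
P7: dominated by P1 (price 316≤1361, miles earned 4464≥1267, duration 8.1≤20.1, layovers 1≤2).
P8: not dominated (best miles earned).
P9: not dominated.
Pareto-optimal: P1, P2, P3, P5, P6, P8, P9 → 7.

7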